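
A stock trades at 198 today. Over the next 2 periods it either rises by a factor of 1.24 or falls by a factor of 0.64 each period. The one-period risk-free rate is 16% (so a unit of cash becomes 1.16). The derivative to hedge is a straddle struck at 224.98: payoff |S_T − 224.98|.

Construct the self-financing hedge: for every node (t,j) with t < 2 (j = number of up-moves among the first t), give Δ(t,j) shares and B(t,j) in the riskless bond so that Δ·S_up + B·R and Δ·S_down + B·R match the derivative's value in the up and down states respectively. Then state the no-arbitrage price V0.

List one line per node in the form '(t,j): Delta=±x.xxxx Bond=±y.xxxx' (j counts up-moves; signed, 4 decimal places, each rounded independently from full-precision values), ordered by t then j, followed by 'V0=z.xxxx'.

Under the risk-neutral measure, an up-move has probability p* = (R−d)/(u−d) = 0.8667 and values discount at R = 1.16.
Payoff layer (t=2): V(2,0)=143.8792, V(2,1)=67.8472, V(2,2)=79.4648
  t=1,j=0: stock 126.7200 → up 157.1328 (V=67.8472), down 81.1008 (V=143.8792). Price 67.2283; hedge Δ=-1.0000, bond B=193.9483.
  t=1,j=1: stock 245.5200 → up 304.4448 (V=79.4648), down 157.1328 (V=67.8472). Price 67.1688; hedge Δ=0.0789, bond B=47.8061.
  t=0,j=0: stock 198.0000 → up 245.5200 (V=67.1688), down 126.7200 (V=67.2283). Price 57.9110; hedge Δ=-0.0005, bond B=58.0101.
The time-0 hedge costs 57.9110, which is the no-arbitrage price.

(0,0): Delta=-0.0005 Bond=58.0101
(1,0): Delta=-1.0000 Bond=193.9483
(1,1): Delta=0.0789 Bond=47.8061
V0=57.9110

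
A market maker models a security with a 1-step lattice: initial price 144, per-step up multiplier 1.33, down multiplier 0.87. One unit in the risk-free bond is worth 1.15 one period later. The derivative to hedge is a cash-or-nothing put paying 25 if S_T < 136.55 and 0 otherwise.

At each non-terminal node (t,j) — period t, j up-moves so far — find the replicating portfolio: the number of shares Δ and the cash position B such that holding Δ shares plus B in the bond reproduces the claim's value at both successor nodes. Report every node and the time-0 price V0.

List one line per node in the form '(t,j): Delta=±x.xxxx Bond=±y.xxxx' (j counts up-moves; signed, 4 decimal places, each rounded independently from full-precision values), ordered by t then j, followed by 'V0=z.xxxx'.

(0,0): Delta=-0.3774 Bond=62.8544
V0=8.5066

No-arbitrage ⇒ martingale measure with p* = (R−d)/(u−d) = 0.6087.
Terminal values V(1,·): V(1,0)=25.0000, V(1,1)=0.0000
  t=0,j=0: stock 144.0000 → up 191.5200 (V=0.0000), down 125.2800 (V=25.0000). Price 8.5066; hedge Δ=-0.3774, bond B=62.8544.
Check: Δ(0,0)·S0 + B(0,0) = 8.5066 = V0.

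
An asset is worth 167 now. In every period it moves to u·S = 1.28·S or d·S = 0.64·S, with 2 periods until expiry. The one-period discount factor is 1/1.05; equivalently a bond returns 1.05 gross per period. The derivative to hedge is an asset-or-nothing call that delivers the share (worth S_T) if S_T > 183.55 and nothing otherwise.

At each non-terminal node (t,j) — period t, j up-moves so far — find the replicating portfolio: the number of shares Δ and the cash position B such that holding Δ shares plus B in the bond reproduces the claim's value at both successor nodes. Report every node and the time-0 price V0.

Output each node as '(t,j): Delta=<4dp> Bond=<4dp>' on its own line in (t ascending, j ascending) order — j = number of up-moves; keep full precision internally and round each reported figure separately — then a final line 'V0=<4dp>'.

Risk-neutral probability p* = (R−d)/(u−d) = (1.05−0.64)/(1.28−0.64) = 0.6406.
Terminal payoffs: V(2,0)=0.0000, V(2,1)=0.0000, V(2,2)=273.6128
Node (1,0) S=106.8800: V=(p*·0.0000+(1−p*)·0.0000)/1.05=0.0000; Δ=(0.0000−0.0000)/(136.8064−68.4032)=0.0000; B=V−Δ·S=0.0000
Node (1,1) S=213.7600: V=(p*·273.6128+(1−p*)·0.0000)/1.05=166.9364; Δ=(273.6128−0.0000)/(273.6128−136.8064)=2.0000; B=V−Δ·S=-260.5836
Node (0,0) S=167.0000: V=(p*·166.9364+(1−p*)·0.0000)/1.05=101.8511; Δ=(166.9364−0.0000)/(213.7600−106.8800)=1.5619; B=V−Δ·S=-158.9870
Each (Δ,B) replicates both successor values, so the strategy is self-financing and V0 is arbitrage-free.

(0,0): Delta=1.5619 Bond=-158.9870
(1,0): Delta=0.0000 Bond=0.0000
(1,1): Delta=2.0000 Bond=-260.5836
V0=101.8511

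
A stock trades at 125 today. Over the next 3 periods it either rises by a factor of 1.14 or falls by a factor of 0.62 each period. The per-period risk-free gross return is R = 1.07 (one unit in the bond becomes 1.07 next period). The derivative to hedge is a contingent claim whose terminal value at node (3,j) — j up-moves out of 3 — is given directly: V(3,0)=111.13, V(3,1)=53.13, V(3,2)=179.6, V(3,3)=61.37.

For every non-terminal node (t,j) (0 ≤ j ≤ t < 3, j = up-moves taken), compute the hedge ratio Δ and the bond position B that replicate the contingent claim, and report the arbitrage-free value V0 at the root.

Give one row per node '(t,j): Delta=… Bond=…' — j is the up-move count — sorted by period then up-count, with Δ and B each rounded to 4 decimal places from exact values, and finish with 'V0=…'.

Under the risk-neutral measure, an up-move has probability p* = (R−d)/(u−d) = 0.8654 and values discount at R = 1.07.
At expiry t=3: V(3,0)=111.1300, V(3,1)=53.1300, V(3,2)=179.6000, V(3,3)=61.3700
  t=2,j=0: stock 48.0500 → up 54.7770 (V=53.1300), down 29.7910 (V=111.1300). Price 56.9511; hedge Δ=-2.3213, bond B=168.4896.
  t=2,j=1: stock 88.3500 → up 100.7190 (V=179.6000), down 54.7770 (V=53.1300). Price 151.9394; hedge Δ=2.7528, bond B=-91.2721.
  t=2,j=2: stock 162.4500 → up 185.1930 (V=61.3700), down 100.7190 (V=179.6000). Price 72.2295; hedge Δ=-1.3996, bond B=299.5949.
  t=1,j=0: stock 77.5000 → up 88.3500 (V=151.9394), down 48.0500 (V=56.9511). Price 130.0491; hedge Δ=2.3570, bond B=-52.6207.
  t=1,j=1: stock 142.5000 → up 162.4500 (V=72.2295), down 88.3500 (V=151.9394). Price 77.5324; hedge Δ=-1.0757, bond B=230.8207.
  t=0,j=0: stock 125.0000 → up 142.5000 (V=77.5324), down 77.5000 (V=130.0491). Price 79.0673; hedge Δ=-0.8079, bond B=180.0609.
Root portfolio cost Δ·125+B reproduces V0=79.0673.

(0,0): Delta=-0.8079 Bond=180.0609
(1,0): Delta=2.3570 Bond=-52.6207
(1,1): Delta=-1.0757 Bond=230.8207
(2,0): Delta=-2.3213 Bond=168.4896
(2,1): Delta=2.7528 Bond=-91.2721
(2,2): Delta=-1.3996 Bond=299.5949
V0=79.0673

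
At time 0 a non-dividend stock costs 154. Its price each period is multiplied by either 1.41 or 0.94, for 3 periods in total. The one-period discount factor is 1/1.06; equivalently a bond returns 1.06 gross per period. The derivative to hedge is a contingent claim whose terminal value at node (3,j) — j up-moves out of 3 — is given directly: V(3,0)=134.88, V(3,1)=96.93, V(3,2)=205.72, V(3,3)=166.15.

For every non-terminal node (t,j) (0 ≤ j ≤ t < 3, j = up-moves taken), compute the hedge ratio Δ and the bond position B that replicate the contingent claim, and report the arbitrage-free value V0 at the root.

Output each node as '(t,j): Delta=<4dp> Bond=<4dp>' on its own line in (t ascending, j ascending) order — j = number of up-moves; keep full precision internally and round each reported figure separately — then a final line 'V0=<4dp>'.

(0,0): Delta=0.2182 Bond=75.2120
(1,0): Delta=-0.0067 Bond=112.2816
(1,1): Delta=0.6555 Bond=-15.2328
(2,0): Delta=-0.5934 Bond=198.8491
(2,1): Delta=1.1340 Bond=-113.8208
(2,2): Delta=-0.2750 Bond=268.7358
V0=108.8124

Since d<R<u, set p* = (R−d)/(u−d) = 0.2553; price each node as the discounted p*-expectation of its children.
Terminal values V(3,·): V(3,0)=134.8800, V(3,1)=96.9300, V(3,2)=205.7200, V(3,3)=166.1500
Node (2,0) S=136.0744: V=(p*·96.9300+(1−p*)·134.8800)/1.06=118.1044; Δ=(96.9300−134.8800)/(191.8649−127.9099)=-0.5934; B=V−Δ·S=198.8491
Node (2,1) S=204.1116: V=(p*·205.7200+(1−p*)·96.9300)/1.06=117.6473; Δ=(205.7200−96.9300)/(287.7974−191.8649)=1.1340; B=V−Δ·S=-113.8208
Node (2,2) S=306.1674: V=(p*·166.1500+(1−p*)·205.7200)/1.06=184.5444; Δ=(166.1500−205.7200)/(431.6960−287.7974)=-0.2750; B=V−Δ·S=268.7358
Node (1,0) S=144.7600: V=(p*·117.6473+(1−p*)·118.1044)/1.06=111.3091; Δ=(117.6473−118.1044)/(204.1116−136.0744)=-0.0067; B=V−Δ·S=112.2816
Node (1,1) S=217.1400: V=(p*·184.5444+(1−p*)·117.6473)/1.06=127.1013; Δ=(184.5444−117.6473)/(306.1674−204.1116)=0.6555; B=V−Δ·S=-15.2328
Node (0,0) S=154.0000: V=(p*·127.1013+(1−p*)·111.3091)/1.06=108.8124; Δ=(127.1013−111.3091)/(217.1400−144.7600)=0.2182; B=V−Δ·S=75.2120
Each (Δ,B) replicates both successor values, so the strategy is self-financing and V0 is arbitrage-free.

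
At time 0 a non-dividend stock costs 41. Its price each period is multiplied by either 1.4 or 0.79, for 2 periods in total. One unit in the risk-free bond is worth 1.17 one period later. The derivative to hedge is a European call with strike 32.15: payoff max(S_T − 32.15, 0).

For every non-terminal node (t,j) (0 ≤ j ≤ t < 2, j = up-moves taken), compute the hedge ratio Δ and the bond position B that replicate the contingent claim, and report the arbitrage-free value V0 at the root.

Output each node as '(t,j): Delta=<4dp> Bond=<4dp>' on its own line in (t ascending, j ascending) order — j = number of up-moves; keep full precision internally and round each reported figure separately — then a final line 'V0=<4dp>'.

(0,0): Delta=0.9154 Bond=-19.3379
(1,0): Delta=0.6679 Bond=-14.6068
(1,1): Delta=1.0000 Bond=-27.4786
V0=18.1955

Under the risk-neutral measure, an up-move has probability p* = (R−d)/(u−d) = 0.6230 and values discount at R = 1.17.
At expiry t=2: V(2,0)=0.0000, V(2,1)=13.1960, V(2,2)=48.2100
(1,0): S=32.3900. Δ = (V_up−V_dn)/(S_up−S_dn) = (13.1960−0.0000)/(45.3460−25.5881) = 0.6679. V = [p*·13.1960 + (1−p*)·0.0000]/1.17 = 7.0260. B = V − Δ·S = -14.6068.
(1,1): S=57.4000. Δ = (V_up−V_dn)/(S_up−S_dn) = (48.2100−13.1960)/(80.3600−45.3460) = 1.0000. V = [p*·48.2100 + (1−p*)·13.1960]/1.17 = 29.9214. B = V − Δ·S = -27.4786.
(0,0): S=41.0000. Δ = (V_up−V_dn)/(S_up−S_dn) = (29.9214−7.0260)/(57.4000−32.3900) = 0.9154. V = [p*·29.9214 + (1−p*)·7.0260]/1.17 = 18.1955. B = V − Δ·S = -19.3379.
Self-financing check: at every node Δ·S+B equals the discounted successor values.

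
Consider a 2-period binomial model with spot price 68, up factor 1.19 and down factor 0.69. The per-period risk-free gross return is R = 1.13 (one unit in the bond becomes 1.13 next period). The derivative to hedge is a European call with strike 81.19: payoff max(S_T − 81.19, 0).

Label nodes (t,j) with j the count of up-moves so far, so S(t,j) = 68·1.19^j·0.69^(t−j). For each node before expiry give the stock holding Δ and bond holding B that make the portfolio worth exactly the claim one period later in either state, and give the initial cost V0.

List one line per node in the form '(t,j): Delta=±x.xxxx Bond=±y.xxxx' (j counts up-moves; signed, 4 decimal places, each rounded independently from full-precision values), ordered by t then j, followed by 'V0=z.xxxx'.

(0,0): Delta=0.3460 Bond=-14.3655
(1,0): Delta=0.0000 Bond=0.0000
(1,1): Delta=0.3733 Bond=-18.4466
V0=9.1606

The replicating-portfolio and risk-neutral prices coincide; use p* = (1.13−0.69)/(1.19−0.69) = 0.8800 for the latter.
Payoff layer (t=2): V(2,0)=0.0000, V(2,1)=0.0000, V(2,2)=15.1048
Node (1,0) S=46.9200: V=(p*·0.0000+(1−p*)·0.0000)/1.13=0.0000; Δ=(0.0000−0.0000)/(55.8348−32.3748)=0.0000; B=V−Δ·S=0.0000
Node (1,1) S=80.9200: V=(p*·15.1048+(1−p*)·0.0000)/1.13=11.7630; Δ=(15.1048−0.0000)/(96.2948−55.8348)=0.3733; B=V−Δ·S=-18.4466
Node (0,0) S=68.0000: V=(p*·11.7630+(1−p*)·0.0000)/1.13=9.1606; Δ=(11.7630−0.0000)/(80.9200−46.9200)=0.3460; B=V−Δ·S=-14.3655
Each (Δ,B) replicates both successor values, so the strategy is self-financing and V0 is arbitrage-free.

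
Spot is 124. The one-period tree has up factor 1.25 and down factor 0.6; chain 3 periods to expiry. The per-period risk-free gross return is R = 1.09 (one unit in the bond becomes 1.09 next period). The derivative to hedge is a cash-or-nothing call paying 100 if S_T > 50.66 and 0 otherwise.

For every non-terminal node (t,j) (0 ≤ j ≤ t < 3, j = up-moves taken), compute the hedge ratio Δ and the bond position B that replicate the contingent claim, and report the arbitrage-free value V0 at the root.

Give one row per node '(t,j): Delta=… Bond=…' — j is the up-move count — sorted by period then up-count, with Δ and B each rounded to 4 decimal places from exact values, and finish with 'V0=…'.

(0,0): Delta=0.0633 Bond=68.2207
(1,0): Delta=0.4670 Bond=44.3252
(1,1): Delta=0.0000 Bond=84.1680
(2,0): Delta=3.4464 Bond=-84.6860
(2,1): Delta=0.0000 Bond=91.7431
(2,2): Delta=0.0000 Bond=91.7431
V0=76.0666

Since d<R<u, set p* = (R−d)/(u−d) = 0.7538; price each node as the discounted p*-expectation of its children.
At expiry t=3: V(3,0)=0.0000, V(3,1)=100.0000, V(3,2)=100.0000, V(3,3)=100.0000
Node (2,0) S=44.6400: V=(p*·100.0000+(1−p*)·0.0000)/1.09=69.1602; Δ=(100.0000−0.0000)/(55.8000−26.7840)=3.4464; B=V−Δ·S=-84.6860
Node (2,1) S=93.0000: V=(p*·100.0000+(1−p*)·100.0000)/1.09=91.7431; Δ=(100.0000−100.0000)/(116.2500−55.8000)=0.0000; B=V−Δ·S=91.7431
Node (2,2) S=193.7500: V=(p*·100.0000+(1−p*)·100.0000)/1.09=91.7431; Δ=(100.0000−100.0000)/(242.1875−116.2500)=0.0000; B=V−Δ·S=91.7431
Node (1,0) S=74.4000: V=(p*·91.7431+(1−p*)·69.1602)/1.09=79.0681; Δ=(91.7431−69.1602)/(93.0000−44.6400)=0.4670; B=V−Δ·S=44.3252
Node (1,1) S=155.0000: V=(p*·91.7431+(1−p*)·91.7431)/1.09=84.1680; Δ=(91.7431−91.7431)/(193.7500−93.0000)=0.0000; B=V−Δ·S=84.1680
Node (0,0) S=124.0000: V=(p*·84.1680+(1−p*)·79.0681)/1.09=76.0666; Δ=(84.1680−79.0681)/(155.0000−74.4000)=0.0633; B=V−Δ·S=68.2207
Check: Δ(0,0)·S0 + B(0,0) = 76.0666 = V0.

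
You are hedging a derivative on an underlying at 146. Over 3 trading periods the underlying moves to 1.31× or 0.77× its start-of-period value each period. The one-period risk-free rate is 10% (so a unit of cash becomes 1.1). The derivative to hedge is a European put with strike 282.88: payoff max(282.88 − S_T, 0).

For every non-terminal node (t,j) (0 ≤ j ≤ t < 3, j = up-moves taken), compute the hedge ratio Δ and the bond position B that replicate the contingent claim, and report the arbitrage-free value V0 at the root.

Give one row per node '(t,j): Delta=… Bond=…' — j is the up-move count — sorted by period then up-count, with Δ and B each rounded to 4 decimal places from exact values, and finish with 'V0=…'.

(0,0): Delta=-0.8225 Bond=194.3913
(1,0): Delta=-1.0000 Bond=233.7851
(1,1): Delta=-0.7561 Bond=201.1319
(2,0): Delta=-1.0000 Bond=257.1636
(2,1): Delta=-1.0000 Bond=257.1636
(2,2): Delta=-0.6649 Bond=198.3879
V0=74.3065

Risk-neutral probability p* = (R−d)/(u−d) = (1.1−0.77)/(1.31−0.77) = 0.6111.
Terminal values V(3,·): V(3,0)=216.2262, V(3,1)=169.4819, V(3,2)=89.9560, V(3,3)=0.0000
  t=2,j=0: stock 86.5634 → up 113.3981 (V=169.4819), down 66.6538 (V=216.2262). Price 170.6002; hedge Δ=-1.0000, bond B=257.1636.
  t=2,j=1: stock 147.2702 → up 192.9240 (V=89.9560), down 113.3981 (V=169.4819). Price 109.8934; hedge Δ=-1.0000, bond B=257.1636.
  t=2,j=2: stock 250.5506 → up 328.2213 (V=0.0000), down 192.9240 (V=89.9560). Price 31.8026; hedge Δ=-0.6649, bond B=198.3879.
  t=1,j=0: stock 112.4200 → up 147.2702 (V=109.8934), down 86.5634 (V=170.6002). Price 121.3651; hedge Δ=-1.0000, bond B=233.7851.
  t=1,j=1: stock 191.2600 → up 250.5506 (V=31.8026), down 147.2702 (V=109.8934). Price 56.5193; hedge Δ=-0.7561, bond B=201.1319.
  t=0,j=0: stock 146.0000 → up 191.2600 (V=56.5193), down 112.4200 (V=121.3651). Price 74.3065; hedge Δ=-0.8225, bond B=194.3913.
Self-financing check: at every node Δ·S+B equals the discounted successor values.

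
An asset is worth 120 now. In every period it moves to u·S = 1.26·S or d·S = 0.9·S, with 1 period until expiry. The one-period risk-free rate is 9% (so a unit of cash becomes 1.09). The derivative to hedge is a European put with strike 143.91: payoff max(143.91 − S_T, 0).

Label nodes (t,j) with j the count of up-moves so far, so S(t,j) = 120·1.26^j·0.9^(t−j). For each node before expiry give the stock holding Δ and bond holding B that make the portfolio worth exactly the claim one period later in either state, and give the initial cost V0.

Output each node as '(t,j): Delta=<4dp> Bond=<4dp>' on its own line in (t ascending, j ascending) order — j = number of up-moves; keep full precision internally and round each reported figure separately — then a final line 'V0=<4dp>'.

Since d<R<u, set p* = (R−d)/(u−d) = 0.5278; price each node as the discounted p*-expectation of its children.
Terminal values V(1,·): V(1,0)=35.9100, V(1,1)=0.0000
  t=0,j=0: stock 120.0000 → up 151.2000 (V=0.0000), down 108.0000 (V=35.9100). Price 15.5573; hedge Δ=-0.8313, bond B=115.3073.
Root portfolio cost Δ·120+B reproduces V0=15.5573.

(0,0): Delta=-0.8313 Bond=115.3073
V0=15.5573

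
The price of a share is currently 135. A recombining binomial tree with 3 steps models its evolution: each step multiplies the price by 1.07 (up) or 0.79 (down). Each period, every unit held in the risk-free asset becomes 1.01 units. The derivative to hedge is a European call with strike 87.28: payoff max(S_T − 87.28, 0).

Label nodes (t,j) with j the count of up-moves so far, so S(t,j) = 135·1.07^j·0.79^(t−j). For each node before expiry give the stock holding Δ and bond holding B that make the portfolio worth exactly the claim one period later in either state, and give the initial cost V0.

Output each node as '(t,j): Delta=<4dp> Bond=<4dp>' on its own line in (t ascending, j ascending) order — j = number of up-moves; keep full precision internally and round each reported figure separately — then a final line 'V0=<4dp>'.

(0,0): Delta=0.9753 Bond=-81.1843
(1,0): Delta=0.8528 Bond=-68.9276
(1,1): Delta=1.0000 Bond=-85.5602
(2,0): Delta=0.1217 Bond=-8.0208
(2,1): Delta=1.0000 Bond=-86.4158
(2,2): Delta=1.0000 Bond=-86.4158
V0=50.4848

No-arbitrage ⇒ martingale measure with p* = (R−d)/(u−d) = 0.7857.
At expiry t=3: V(3,0)=0.0000, V(3,1)=2.8712, V(3,2)=34.8236, V(3,3)=78.1008
(2,0): S=84.2535. Δ = (V_up−V_dn)/(S_up−S_dn) = (2.8712−0.0000)/(90.1512−66.5603) = 0.1217. V = [p*·2.8712 + (1−p*)·0.0000]/1.01 = 2.2336. B = V − Δ·S = -8.0208.
(2,1): S=114.1155. Δ = (V_up−V_dn)/(S_up−S_dn) = (34.8236−2.8712)/(122.1036−90.1512) = 1.0000. V = [p*·34.8236 + (1−p*)·2.8712]/1.01 = 27.6997. B = V − Δ·S = -86.4158.
(2,2): S=154.5615. Δ = (V_up−V_dn)/(S_up−S_dn) = (78.1008−34.8236)/(165.3808−122.1036) = 1.0000. V = [p*·78.1008 + (1−p*)·34.8236]/1.01 = 68.1457. B = V − Δ·S = -86.4158.
(1,0): S=106.6500. Δ = (V_up−V_dn)/(S_up−S_dn) = (27.6997−2.2336)/(114.1155−84.2535) = 0.8528. V = [p*·27.6997 + (1−p*)·2.2336]/1.01 = 22.0224. B = V − Δ·S = -68.9276.
(1,1): S=144.4500. Δ = (V_up−V_dn)/(S_up−S_dn) = (68.1457−27.6997)/(154.5615−114.1155) = 1.0000. V = [p*·68.1457 + (1−p*)·27.6997]/1.01 = 58.8898. B = V − Δ·S = -85.5602.
(0,0): S=135.0000. Δ = (V_up−V_dn)/(S_up−S_dn) = (58.8898−22.0224)/(144.4500−106.6500) = 0.9753. V = [p*·58.8898 + (1−p*)·22.0224]/1.01 = 50.4848. B = V − Δ·S = -81.1843.
The time-0 hedge costs 50.4848, which is the no-arbitrage price.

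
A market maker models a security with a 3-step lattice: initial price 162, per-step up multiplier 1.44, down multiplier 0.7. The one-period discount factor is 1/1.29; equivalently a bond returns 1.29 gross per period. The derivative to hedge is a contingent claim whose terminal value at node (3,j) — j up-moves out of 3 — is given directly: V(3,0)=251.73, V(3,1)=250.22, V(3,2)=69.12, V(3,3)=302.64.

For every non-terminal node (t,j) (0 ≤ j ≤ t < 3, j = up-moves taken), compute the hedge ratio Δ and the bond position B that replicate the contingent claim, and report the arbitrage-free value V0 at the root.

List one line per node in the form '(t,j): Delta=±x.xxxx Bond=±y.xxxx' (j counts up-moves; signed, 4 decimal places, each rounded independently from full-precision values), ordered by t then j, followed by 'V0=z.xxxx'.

(0,0): Delta=0.4504 Bond=23.3711
(1,0): Delta=-1.3367 Bond=232.7993
(1,1): Delta=0.6712 Bond=-21.3726
(2,0): Delta=-0.0257 Bond=196.2468
(2,1): Delta=-1.4987 Bond=326.7681
(2,2): Delta=0.9394 Bond=-117.6568
V0=96.3315

Under the risk-neutral measure, an up-move has probability p* = (R−d)/(u−d) = 0.7973 and values discount at R = 1.29.
Terminal values V(3,·): V(3,0)=251.7300, V(3,1)=250.2200, V(3,2)=69.1200, V(3,3)=302.6400
(2,0): S=79.3800. Δ = (V_up−V_dn)/(S_up−S_dn) = (250.2200−251.7300)/(114.3072−55.5660) = -0.0257. V = [p*·250.2200 + (1−p*)·251.7300]/1.29 = 194.2063. B = V − Δ·S = 196.2468.
(2,1): S=163.2960. Δ = (V_up−V_dn)/(S_up−S_dn) = (69.1200−250.2200)/(235.1462−114.3072) = -1.4987. V = [p*·69.1200 + (1−p*)·250.2200]/1.29 = 82.0383. B = V − Δ·S = 326.7681.
(2,2): S=335.9232. Δ = (V_up−V_dn)/(S_up−S_dn) = (302.6400−69.1200)/(483.7294−235.1462) = 0.9394. V = [p*·302.6400 + (1−p*)·69.1200]/1.29 = 197.9107. B = V − Δ·S = -117.6568.
(1,0): S=113.4000. Δ = (V_up−V_dn)/(S_up−S_dn) = (82.0383−194.2063)/(163.2960−79.3800) = -1.3367. V = [p*·82.0383 + (1−p*)·194.2063]/1.29 = 81.2210. B = V − Δ·S = 232.7993.
(1,1): S=233.2800. Δ = (V_up−V_dn)/(S_up−S_dn) = (197.9107−82.0383)/(335.9232−163.2960) = 0.6712. V = [p*·197.9107 + (1−p*)·82.0383]/1.29 = 135.2117. B = V − Δ·S = -21.3726.
(0,0): S=162.0000. Δ = (V_up−V_dn)/(S_up−S_dn) = (135.2117−81.2210)/(233.2800−113.4000) = 0.4504. V = [p*·135.2117 + (1−p*)·81.2210]/1.29 = 96.3315. B = V − Δ·S = 23.3711.
The time-0 hedge costs 96.3315, which is the no-arbitrage price.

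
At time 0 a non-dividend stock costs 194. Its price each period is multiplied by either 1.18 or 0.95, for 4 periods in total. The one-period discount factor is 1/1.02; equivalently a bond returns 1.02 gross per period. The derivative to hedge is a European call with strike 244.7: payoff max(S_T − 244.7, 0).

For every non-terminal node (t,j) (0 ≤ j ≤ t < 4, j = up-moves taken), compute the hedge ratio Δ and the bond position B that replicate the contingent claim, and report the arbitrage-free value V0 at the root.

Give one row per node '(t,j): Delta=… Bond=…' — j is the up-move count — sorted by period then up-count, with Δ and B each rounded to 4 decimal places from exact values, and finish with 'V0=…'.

(0,0): Delta=0.2809 Bond=-49.2383
(1,0): Delta=0.1221 Bond=-20.9504
(1,1): Delta=0.5732 Bond=-117.1319
(2,0): Delta=0.0000 Bond=0.0000
(2,1): Delta=0.3467 Bond=-70.2138
(2,2): Delta=0.9900 Bond=-232.0707
(3,0): Delta=0.0000 Bond=0.0000
(3,1): Delta=0.0000 Bond=0.0000
(3,2): Delta=0.9846 Bond=-235.3165
(3,3): Delta=1.0000 Bond=-239.9020
V0=5.2530

Since d<R<u, set p* = (R−d)/(u−d) = 0.3043; price each node as the discounted p*-expectation of its children.
At expiry t=4: V(4,0)=0.0000, V(4,1)=0.0000, V(4,2)=0.0000, V(4,3)=58.1108, V(4,4)=131.4229
Node (3,0) S=166.3307: V=(p*·0.0000+(1−p*)·0.0000)/1.02=0.0000; Δ=(0.0000−0.0000)/(196.2703−158.0142)=0.0000; B=V−Δ·S=0.0000
Node (3,1) S=206.6003: V=(p*·0.0000+(1−p*)·0.0000)/1.02=0.0000; Δ=(0.0000−0.0000)/(243.7884−196.2703)=0.0000; B=V−Δ·S=0.0000
Node (3,2) S=256.6193: V=(p*·58.1108+(1−p*)·0.0000)/1.02=17.3391; Δ=(58.1108−0.0000)/(302.8108−243.7884)=0.9846; B=V−Δ·S=-235.3165
Node (3,3) S=318.7482: V=(p*·131.4229+(1−p*)·58.1108)/1.02=78.8462; Δ=(131.4229−58.1108)/(376.1229−302.8108)=1.0000; B=V−Δ·S=-239.9020
Node (2,0) S=175.0850: V=(p*·0.0000+(1−p*)·0.0000)/1.02=0.0000; Δ=(0.0000−0.0000)/(206.6003−166.3307)=0.0000; B=V−Δ·S=0.0000
Node (2,1) S=217.4740: V=(p*·17.3391+(1−p*)·0.0000)/1.02=5.1736; Δ=(17.3391−0.0000)/(256.6193−206.6003)=0.3467; B=V−Δ·S=-70.2138
Node (2,2) S=270.1256: V=(p*·78.8462+(1−p*)·17.3391)/1.02=35.3516; Δ=(78.8462−17.3391)/(318.7482−256.6193)=0.9900; B=V−Δ·S=-232.0707
Node (1,0) S=184.3000: V=(p*·5.1736+(1−p*)·0.0000)/1.02=1.5437; Δ=(5.1736−0.0000)/(217.4740−175.0850)=0.1221; B=V−Δ·S=-20.9504
Node (1,1) S=228.9200: V=(p*·35.3516+(1−p*)·5.1736)/1.02=14.0767; Δ=(35.3516−5.1736)/(270.1256−217.4740)=0.5732; B=V−Δ·S=-117.1319
Node (0,0) S=194.0000: V=(p*·14.0767+(1−p*)·1.5437)/1.02=5.2530; Δ=(14.0767−1.5437)/(228.9200−184.3000)=0.2809; B=V−Δ·S=-49.2383
The time-0 hedge costs 5.2530, which is the no-arbitrage price.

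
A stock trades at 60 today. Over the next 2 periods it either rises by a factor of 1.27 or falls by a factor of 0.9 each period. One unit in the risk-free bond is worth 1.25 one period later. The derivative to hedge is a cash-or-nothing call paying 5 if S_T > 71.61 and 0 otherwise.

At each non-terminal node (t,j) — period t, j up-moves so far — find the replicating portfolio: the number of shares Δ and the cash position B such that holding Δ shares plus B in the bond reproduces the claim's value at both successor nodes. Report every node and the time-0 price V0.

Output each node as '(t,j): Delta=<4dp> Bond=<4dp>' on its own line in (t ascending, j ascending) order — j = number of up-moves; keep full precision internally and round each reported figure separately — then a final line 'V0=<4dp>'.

No-arbitrage ⇒ martingale measure with p* = (R−d)/(u−d) = 0.9459.
At expiry t=2: V(2,0)=0.0000, V(2,1)=0.0000, V(2,2)=5.0000
(1,0): S=54.0000. Δ = (V_up−V_dn)/(S_up−S_dn) = (0.0000−0.0000)/(68.5800−48.6000) = 0.0000. V = [p*·0.0000 + (1−p*)·0.0000]/1.25 = 0.0000. B = V − Δ·S = 0.0000.
(1,1): S=76.2000. Δ = (V_up−V_dn)/(S_up−S_dn) = (5.0000−0.0000)/(96.7740−68.5800) = 0.1773. V = [p*·5.0000 + (1−p*)·0.0000]/1.25 = 3.7838. B = V − Δ·S = -9.7297.
(0,0): S=60.0000. Δ = (V_up−V_dn)/(S_up−S_dn) = (3.7838−0.0000)/(76.2000−54.0000) = 0.1704. V = [p*·3.7838 + (1−p*)·0.0000]/1.25 = 2.8634. B = V − Δ·S = -7.3630.
Self-financing check: at every node Δ·S+B equals the discounted successor values.

(0,0): Delta=0.1704 Bond=-7.3630
(1,0): Delta=0.0000 Bond=0.0000
(1,1): Delta=0.1773 Bond=-9.7297
V0=2.8634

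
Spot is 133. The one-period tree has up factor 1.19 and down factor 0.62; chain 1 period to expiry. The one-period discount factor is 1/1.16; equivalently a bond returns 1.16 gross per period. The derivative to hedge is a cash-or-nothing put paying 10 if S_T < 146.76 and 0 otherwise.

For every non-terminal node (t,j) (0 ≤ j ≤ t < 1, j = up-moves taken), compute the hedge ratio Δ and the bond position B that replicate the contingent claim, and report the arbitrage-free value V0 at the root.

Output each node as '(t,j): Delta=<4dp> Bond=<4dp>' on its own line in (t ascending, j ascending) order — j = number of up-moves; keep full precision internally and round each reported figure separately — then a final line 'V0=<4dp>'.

(0,0): Delta=-0.1319 Bond=17.9976
V0=0.4537

Risk-neutral probability p* = (R−d)/(u−d) = (1.16−0.62)/(1.19−0.62) = 0.9474.
Terminal values V(1,·): V(1,0)=10.0000, V(1,1)=0.0000
  t=0,j=0: stock 133.0000 → up 158.2700 (V=0.0000), down 82.4600 (V=10.0000). Price 0.4537; hedge Δ=-0.1319, bond B=17.9976.
Check: Δ(0,0)·S0 + B(0,0) = 0.4537 = V0.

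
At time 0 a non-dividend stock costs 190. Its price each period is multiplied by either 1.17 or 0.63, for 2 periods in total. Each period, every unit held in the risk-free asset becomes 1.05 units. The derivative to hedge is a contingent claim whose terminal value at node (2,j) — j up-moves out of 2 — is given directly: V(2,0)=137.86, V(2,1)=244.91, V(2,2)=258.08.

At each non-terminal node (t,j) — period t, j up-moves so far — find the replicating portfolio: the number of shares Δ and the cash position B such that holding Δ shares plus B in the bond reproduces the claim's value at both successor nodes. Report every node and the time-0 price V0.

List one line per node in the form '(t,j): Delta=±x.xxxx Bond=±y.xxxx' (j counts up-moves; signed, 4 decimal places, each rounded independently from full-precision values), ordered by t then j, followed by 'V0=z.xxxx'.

(0,0): Delta=0.3159 Bond=164.5504
(1,0): Delta=1.6561 Bond=12.3508
(1,1): Delta=0.1097 Bond=218.6143
V0=224.5720

Since d<R<u, set p* = (R−d)/(u−d) = 0.7778; price each node as the discounted p*-expectation of its children.
Payoff layer (t=2): V(2,0)=137.8600, V(2,1)=244.9100, V(2,2)=258.0800
  t=1,j=0: stock 119.7000 → up 140.0490 (V=244.9100), down 75.4110 (V=137.8600). Price 210.5915; hedge Δ=1.6561, bond B=12.3508.
  t=1,j=1: stock 222.3000 → up 260.0910 (V=258.0800), down 140.0490 (V=244.9100). Price 243.0032; hedge Δ=0.1097, bond B=218.6143.
  t=0,j=0: stock 190.0000 → up 222.3000 (V=243.0032), down 119.7000 (V=210.5915). Price 224.5720; hedge Δ=0.3159, bond B=164.5504.
Self-financing check: at every node Δ·S+B equals the discounted successor values.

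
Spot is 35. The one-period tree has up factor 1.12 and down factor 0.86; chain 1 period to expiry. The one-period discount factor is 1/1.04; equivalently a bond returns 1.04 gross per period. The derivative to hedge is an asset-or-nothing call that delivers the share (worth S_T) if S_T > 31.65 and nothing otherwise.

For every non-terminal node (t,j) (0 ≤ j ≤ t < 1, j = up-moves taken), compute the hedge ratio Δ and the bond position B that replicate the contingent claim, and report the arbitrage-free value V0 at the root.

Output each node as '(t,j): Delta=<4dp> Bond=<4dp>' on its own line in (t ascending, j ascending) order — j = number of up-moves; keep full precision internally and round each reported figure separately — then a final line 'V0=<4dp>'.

(0,0): Delta=4.3077 Bond=-124.6746
V0=26.0947

No-arbitrage ⇒ martingale measure with p* = (R−d)/(u−d) = 0.6923.
Terminal payoffs: V(1,0)=0.0000, V(1,1)=39.2000
  t=0,j=0: stock 35.0000 → up 39.2000 (V=39.2000), down 30.1000 (V=0.0000). Price 26.0947; hedge Δ=4.3077, bond B=-124.6746.
The time-0 hedge costs 26.0947, which is the no-arbitrage price.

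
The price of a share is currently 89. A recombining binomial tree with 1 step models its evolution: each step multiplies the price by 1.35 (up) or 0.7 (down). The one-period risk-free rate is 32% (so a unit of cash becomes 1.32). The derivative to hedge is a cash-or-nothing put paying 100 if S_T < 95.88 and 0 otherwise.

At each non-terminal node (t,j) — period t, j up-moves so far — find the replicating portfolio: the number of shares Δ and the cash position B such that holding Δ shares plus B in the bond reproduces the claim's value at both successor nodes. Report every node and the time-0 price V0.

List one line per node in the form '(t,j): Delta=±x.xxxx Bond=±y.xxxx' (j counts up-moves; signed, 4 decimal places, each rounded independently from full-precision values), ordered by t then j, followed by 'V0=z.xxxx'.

Risk-neutral probability p* = (R−d)/(u−d) = (1.32−0.7)/(1.35−0.7) = 0.9538.
Terminal payoffs: V(1,0)=100.0000, V(1,1)=0.0000
  t=0,j=0: stock 89.0000 → up 120.1500 (V=0.0000), down 62.3000 (V=100.0000). Price 3.4965; hedge Δ=-1.7286, bond B=157.3427.
Self-financing check: at every node Δ·S+B equals the discounted successor values.

(0,0): Delta=-1.7286 Bond=157.3427
V0=3.4965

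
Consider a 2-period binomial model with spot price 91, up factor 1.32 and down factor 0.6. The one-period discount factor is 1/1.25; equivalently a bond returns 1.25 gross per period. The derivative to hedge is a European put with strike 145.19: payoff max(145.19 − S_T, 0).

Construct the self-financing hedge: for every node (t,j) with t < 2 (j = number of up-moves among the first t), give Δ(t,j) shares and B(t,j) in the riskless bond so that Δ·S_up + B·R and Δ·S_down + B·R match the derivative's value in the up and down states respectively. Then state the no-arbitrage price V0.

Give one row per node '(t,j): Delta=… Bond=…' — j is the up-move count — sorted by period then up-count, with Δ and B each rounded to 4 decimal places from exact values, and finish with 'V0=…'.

(0,0): Delta=-0.8526 Bond=86.4850
(1,0): Delta=-1.0000 Bond=116.1520
(1,1): Delta=-0.8454 Bond=107.2397
V0=8.8946

The replicating-portfolio and risk-neutral prices coincide; use p* = (1.25−0.6)/(1.32−0.6) = 0.9028 for the latter.
Terminal payoffs: V(2,0)=112.4300, V(2,1)=73.1180, V(2,2)=0.0000
  t=1,j=0: stock 54.6000 → up 72.0720 (V=73.1180), down 32.7600 (V=112.4300). Price 61.5520; hedge Δ=-1.0000, bond B=116.1520.
  t=1,j=1: stock 120.1200 → up 158.5584 (V=0.0000), down 72.0720 (V=73.1180). Price 5.6870; hedge Δ=-0.8454, bond B=107.2397.
  t=0,j=0: stock 91.0000 → up 120.1200 (V=5.6870), down 54.6000 (V=61.5520). Price 8.8946; hedge Δ=-0.8526, bond B=86.4850.
Root portfolio cost Δ·91+B reproduces V0=8.8946.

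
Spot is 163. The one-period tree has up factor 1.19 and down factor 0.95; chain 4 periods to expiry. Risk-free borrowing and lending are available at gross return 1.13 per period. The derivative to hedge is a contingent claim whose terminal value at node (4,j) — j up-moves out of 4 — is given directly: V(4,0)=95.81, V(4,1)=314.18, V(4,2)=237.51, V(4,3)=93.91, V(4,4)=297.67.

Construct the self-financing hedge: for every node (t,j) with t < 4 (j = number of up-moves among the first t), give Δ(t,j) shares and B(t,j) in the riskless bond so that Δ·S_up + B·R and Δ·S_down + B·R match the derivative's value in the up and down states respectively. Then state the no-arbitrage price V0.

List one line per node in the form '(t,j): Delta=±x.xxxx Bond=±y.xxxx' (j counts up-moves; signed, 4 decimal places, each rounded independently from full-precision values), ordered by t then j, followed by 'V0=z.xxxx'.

The replicating-portfolio and risk-neutral prices coincide; use p* = (1.13−0.95)/(1.19−0.95) = 0.7500 for the latter.
Payoff layer (t=4): V(4,0)=95.8100, V(4,1)=314.1800, V(4,2)=237.5100, V(4,3)=93.9100, V(4,4)=297.6700
  t=3,j=0: stock 139.7521 → up 166.3050 (V=314.1800), down 132.7645 (V=95.8100). Price 229.7235; hedge Δ=6.5106, bond B=-680.1515.
  t=3,j=1: stock 175.0579 → up 208.3189 (V=237.5100), down 166.3050 (V=314.1800). Price 227.1482; hedge Δ=-1.8249, bond B=546.6066.
  t=3,j=2: stock 219.2831 → up 260.9469 (V=93.9100), down 208.3189 (V=237.5100). Price 114.8761; hedge Δ=-2.7286, bond B=713.2094.
  t=3,j=3: stock 274.6809 → up 326.8703 (V=297.6700), down 260.9469 (V=93.9100). Price 218.3451; hedge Δ=3.0909, bond B=-630.6549.
  t=2,j=0: stock 147.1075 → up 175.0579 (V=227.1482), down 139.7521 (V=229.7235). Price 201.5859; hedge Δ=-0.0729, bond B=212.3160.
  t=2,j=1: stock 184.2715 → up 219.2831 (V=114.8761), down 175.0579 (V=227.1482). Price 126.4992; hedge Δ=-2.5386, bond B=594.2998.
  t=2,j=2: stock 230.8243 → up 274.6809 (V=218.3451), down 219.2831 (V=114.8761). Price 170.3344; hedge Δ=1.8677, bond B=-260.7865.
  t=1,j=0: stock 154.8500 → up 184.2715 (V=126.4992), down 147.1075 (V=201.5859). Price 128.5583; hedge Δ=-2.0204, bond B=441.4193.
  t=1,j=1: stock 193.9700 → up 230.8243 (V=170.3344), down 184.2715 (V=126.4992). Price 141.0404; hedge Δ=0.9416, bond B=-41.6062.
  t=0,j=0: stock 163.0000 → up 193.9700 (V=141.0404), down 154.8500 (V=128.5583). Price 122.0530; hedge Δ=0.3191, bond B=70.0444.
Root portfolio cost Δ·163+B reproduces V0=122.0530.

(0,0): Delta=0.3191 Bond=70.0444
(1,0): Delta=-2.0204 Bond=441.4193
(1,1): Delta=0.9416 Bond=-41.6062
(2,0): Delta=-0.0729 Bond=212.3160
(2,1): Delta=-2.5386 Bond=594.2998
(2,2): Delta=1.8677 Bond=-260.7865
(3,0): Delta=6.5106 Bond=-680.1515
(3,1): Delta=-1.8249 Bond=546.6066
(3,2): Delta=-2.7286 Bond=713.2094
(3,3): Delta=3.0909 Bond=-630.6549
V0=122.0530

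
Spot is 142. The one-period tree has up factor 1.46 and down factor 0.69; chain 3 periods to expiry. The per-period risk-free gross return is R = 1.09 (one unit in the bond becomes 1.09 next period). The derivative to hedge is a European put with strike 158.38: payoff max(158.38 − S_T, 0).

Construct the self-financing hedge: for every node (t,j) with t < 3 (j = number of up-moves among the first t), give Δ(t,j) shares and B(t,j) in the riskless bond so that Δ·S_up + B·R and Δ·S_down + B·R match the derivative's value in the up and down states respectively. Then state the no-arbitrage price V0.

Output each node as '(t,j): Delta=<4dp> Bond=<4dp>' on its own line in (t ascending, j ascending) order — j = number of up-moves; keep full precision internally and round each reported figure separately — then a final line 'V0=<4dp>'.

(0,0): Delta=-0.3219 Bond=71.8585
(1,0): Delta=-0.6812 Bond=113.5290
(1,1): Delta=-0.1648 Bond=45.7628
(2,0): Delta=-1.0000 Bond=145.3028
(2,1): Delta=-0.5418 Bond=103.8072
(2,2): Delta=0.0000 Bond=0.0000
V0=26.1541

Under the risk-neutral measure, an up-move has probability p* = (R−d)/(u−d) = 0.5195 and values discount at R = 1.09.
Payoff layer (t=3): V(3,0)=111.7317, V(3,1)=59.6749, V(3,2)=0.0000, V(3,3)=0.0000
  t=2,j=0: stock 67.6062 → up 98.7051 (V=59.6749), down 46.6483 (V=111.7317). Price 77.6966; hedge Δ=-1.0000, bond B=145.3028.
  t=2,j=1: stock 143.0508 → up 208.8542 (V=0.0000), down 98.7051 (V=59.6749). Price 26.3073; hedge Δ=-0.5418, bond B=103.8072.
  t=2,j=2: stock 302.6872 → up 441.9233 (V=0.0000), down 208.8542 (V=0.0000). Price 0.0000; hedge Δ=0.0000, bond B=0.0000.
  t=1,j=0: stock 97.9800 → up 143.0508 (V=26.3073), down 67.6062 (V=77.6966). Price 46.7898; hedge Δ=-0.6812, bond B=113.5290.
  t=1,j=1: stock 207.3200 → up 302.6872 (V=0.0000), down 143.0508 (V=26.3073). Price 11.5974; hedge Δ=-0.1648, bond B=45.7628.
  t=0,j=0: stock 142.0000 → up 207.3200 (V=11.5974), down 97.9800 (V=46.7898). Price 26.1541; hedge Δ=-0.3219, bond B=71.8585.
Root portfolio cost Δ·142+B reproduces V0=26.1541.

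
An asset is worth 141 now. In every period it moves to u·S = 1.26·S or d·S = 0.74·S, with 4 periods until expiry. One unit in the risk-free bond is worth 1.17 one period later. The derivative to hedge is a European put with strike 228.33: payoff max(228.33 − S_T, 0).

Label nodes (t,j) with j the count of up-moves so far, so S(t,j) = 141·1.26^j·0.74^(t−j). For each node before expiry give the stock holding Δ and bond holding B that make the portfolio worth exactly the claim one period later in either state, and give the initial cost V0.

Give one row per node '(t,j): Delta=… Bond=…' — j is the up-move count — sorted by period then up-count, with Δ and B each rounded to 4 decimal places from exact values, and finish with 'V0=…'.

(0,0): Delta=-0.3882 Bond=67.2878
(1,0): Delta=-1.0000 Bond=142.5625
(1,1): Delta=-0.3130 Bond=65.3658
(2,0): Delta=-1.0000 Bond=166.7982
(2,1): Delta=-1.0000 Bond=166.7982
(2,2): Delta=-0.2285 Bond=57.5738
(3,0): Delta=-1.0000 Bond=195.1538
(3,1): Delta=-1.0000 Bond=195.1538
(3,2): Delta=-1.0000 Bond=195.1538
(3,3): Delta=-0.1337 Bond=40.6140
V0=12.5524

Under the risk-neutral measure, an up-move has probability p* = (R−d)/(u−d) = 0.8269 and values discount at R = 1.17.
At expiry t=4: V(4,0)=186.0489, V(4,1)=156.3379, V(4,2)=105.7489, V(4,3)=19.6108, V(4,4)=0.0000
(3,0): S=57.1366. Δ = (V_up−V_dn)/(S_up−S_dn) = (156.3379−186.0489)/(71.9921−42.2811) = -1.0000. V = [p*·156.3379 + (1−p*)·186.0489]/1.17 = 138.0173. B = V − Δ·S = 195.1538.
(3,1): S=97.2866. Δ = (V_up−V_dn)/(S_up−S_dn) = (105.7489−156.3379)/(122.5811−71.9921) = -1.0000. V = [p*·105.7489 + (1−p*)·156.3379]/1.17 = 97.8672. B = V − Δ·S = 195.1538.
(3,2): S=165.6502. Δ = (V_up−V_dn)/(S_up−S_dn) = (19.6108−105.7489)/(208.7192−122.5811) = -1.0000. V = [p*·19.6108 + (1−p*)·105.7489]/1.17 = 29.5037. B = V − Δ·S = 195.1538.
(3,3): S=282.0530. Δ = (V_up−V_dn)/(S_up−S_dn) = (0.0000−19.6108)/(355.3868−208.7192) = -0.1337. V = [p*·0.0000 + (1−p*)·19.6108]/1.17 = 2.9010. B = V − Δ·S = 40.6140.
(2,0): S=77.2116. Δ = (V_up−V_dn)/(S_up−S_dn) = (97.8672−138.0173)/(97.2866−57.1366) = -1.0000. V = [p*·97.8672 + (1−p*)·138.0173]/1.17 = 89.5866. B = V − Δ·S = 166.7982.
(2,1): S=131.4684. Δ = (V_up−V_dn)/(S_up−S_dn) = (29.5037−97.8672)/(165.6502−97.2866) = -1.0000. V = [p*·29.5037 + (1−p*)·97.8672]/1.17 = 35.3298. B = V − Δ·S = 166.7982.
(2,2): S=223.8516. Δ = (V_up−V_dn)/(S_up−S_dn) = (2.9010−29.5037)/(282.0530−165.6502) = -0.2285. V = [p*·2.9010 + (1−p*)·29.5037]/1.17 = 6.4148. B = V − Δ·S = 57.5738.
(1,0): S=104.3400. Δ = (V_up−V_dn)/(S_up−S_dn) = (35.3298−89.5866)/(131.4684−77.2116) = -1.0000. V = [p*·35.3298 + (1−p*)·89.5866]/1.17 = 38.2225. B = V − Δ·S = 142.5625.
(1,1): S=177.6600. Δ = (V_up−V_dn)/(S_up−S_dn) = (6.4148−35.3298)/(223.8516−131.4684) = -0.3130. V = [p*·6.4148 + (1−p*)·35.3298]/1.17 = 9.7601. B = V − Δ·S = 65.3658.
(0,0): S=141.0000. Δ = (V_up−V_dn)/(S_up−S_dn) = (9.7601−38.2225)/(177.6600−104.3400) = -0.3882. V = [p*·9.7601 + (1−p*)·38.2225]/1.17 = 12.5524. B = V − Δ·S = 67.2878.
The time-0 hedge costs 12.5524, which is the no-arbitrage price.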